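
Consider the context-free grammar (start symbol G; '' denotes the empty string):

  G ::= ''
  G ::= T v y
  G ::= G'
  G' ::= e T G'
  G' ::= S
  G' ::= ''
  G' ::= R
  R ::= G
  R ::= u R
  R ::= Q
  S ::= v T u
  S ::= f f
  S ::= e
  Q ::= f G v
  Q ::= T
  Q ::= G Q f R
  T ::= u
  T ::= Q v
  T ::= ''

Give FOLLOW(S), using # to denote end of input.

{ #, e, f, u, v }

In G' ::= S: S is at the end, add FOLLOW(G') = { #, e, f, u, v }.
Union: FOLLOW(S) = { #, e, f, u, v }.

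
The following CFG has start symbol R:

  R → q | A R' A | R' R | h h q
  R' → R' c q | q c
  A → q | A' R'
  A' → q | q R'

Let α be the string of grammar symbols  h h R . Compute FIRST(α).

{ h }

h is a terminal; add {h} and stop.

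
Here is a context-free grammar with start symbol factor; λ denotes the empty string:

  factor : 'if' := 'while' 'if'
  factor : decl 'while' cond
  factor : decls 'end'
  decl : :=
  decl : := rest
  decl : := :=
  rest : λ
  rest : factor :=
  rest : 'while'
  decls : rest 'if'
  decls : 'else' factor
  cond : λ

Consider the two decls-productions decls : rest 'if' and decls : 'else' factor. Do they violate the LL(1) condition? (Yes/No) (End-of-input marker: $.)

Yes

FIRST(rest 'if') = { 'else', 'if', 'while', := } and FIRST('else' factor) = { 'else' }.
Both contain 'else', so the two alternatives are not disjoint — LL(1) conflict.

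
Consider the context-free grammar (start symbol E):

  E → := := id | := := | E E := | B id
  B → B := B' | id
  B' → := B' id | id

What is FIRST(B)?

{ id }

From B → B := B': add FIRST(B) = { id }.
B → id contributes {id}.
Union: FIRST(B) = { id }.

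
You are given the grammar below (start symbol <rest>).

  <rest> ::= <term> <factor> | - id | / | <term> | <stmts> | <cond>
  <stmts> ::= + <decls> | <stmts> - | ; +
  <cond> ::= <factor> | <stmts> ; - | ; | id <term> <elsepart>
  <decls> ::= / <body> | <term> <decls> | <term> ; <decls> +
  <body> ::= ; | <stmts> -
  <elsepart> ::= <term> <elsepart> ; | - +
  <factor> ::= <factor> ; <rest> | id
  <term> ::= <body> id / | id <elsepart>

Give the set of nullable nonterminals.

{ } (none)

No nonterminal has an empty production or an RHS whose symbols are all nullable.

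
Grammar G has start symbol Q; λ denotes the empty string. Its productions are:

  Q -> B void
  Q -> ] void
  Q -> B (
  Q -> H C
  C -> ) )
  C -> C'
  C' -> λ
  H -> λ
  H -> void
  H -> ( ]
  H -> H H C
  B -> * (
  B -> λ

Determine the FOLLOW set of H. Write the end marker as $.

{ $, (, ), void }

In Q -> H C: add FIRST(C)\{λ} = { ) }.
  Since C is nullable, also add FOLLOW(Q) = { $ }.
In H -> H H C: add FIRST(H C)\{λ} = { (, ), void }.
  Since H C is nullable, also add FOLLOW(H) = { $, (, ), void }.
In H -> H H C: add FIRST(C)\{λ} = { ) }.
  Since C is nullable, also add FOLLOW(H) = { $, (, ), void }.
Union: FOLLOW(H) = { $, (, ), void }.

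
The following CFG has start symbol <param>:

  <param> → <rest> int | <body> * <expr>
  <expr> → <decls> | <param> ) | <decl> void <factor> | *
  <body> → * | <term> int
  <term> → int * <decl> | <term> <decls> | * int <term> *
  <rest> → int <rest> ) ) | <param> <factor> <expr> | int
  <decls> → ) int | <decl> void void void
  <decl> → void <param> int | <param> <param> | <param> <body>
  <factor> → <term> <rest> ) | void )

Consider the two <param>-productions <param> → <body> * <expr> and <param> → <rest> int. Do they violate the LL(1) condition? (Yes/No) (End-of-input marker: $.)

FIRST(<body> * <expr>) = { *, int } and FIRST(<rest> int) = { *, int }.
Both contain *, so the two alternatives are not disjoint — LL(1) conflict.

Yes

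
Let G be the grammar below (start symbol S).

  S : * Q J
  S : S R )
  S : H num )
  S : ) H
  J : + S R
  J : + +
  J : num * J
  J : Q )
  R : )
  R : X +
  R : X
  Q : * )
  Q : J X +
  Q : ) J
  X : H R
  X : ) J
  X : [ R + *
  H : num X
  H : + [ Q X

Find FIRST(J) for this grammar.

{ ), *, +, num }

J : + S R contributes {+}.
J : + + contributes {+}.
J : num * J contributes {num}.
From J : Q ): add FIRST(Q) = { ), *, +, num }.
Union: FIRST(J) = { ), *, +, num }.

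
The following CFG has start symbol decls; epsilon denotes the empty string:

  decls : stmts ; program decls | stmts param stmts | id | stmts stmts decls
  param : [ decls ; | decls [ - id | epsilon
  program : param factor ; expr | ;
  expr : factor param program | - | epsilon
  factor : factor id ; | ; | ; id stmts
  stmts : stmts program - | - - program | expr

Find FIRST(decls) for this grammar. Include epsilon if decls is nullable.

From decls : stmts ; program decls: stmts nullable, take FIRST(stmts) ∪ {;} = { -, ;, [, id }.
From decls : stmts param stmts: stmts, param, stmts nullable, take FIRST(stmts) ∪ FIRST(param) ∪ FIRST(stmts) = { -, ;, [, id }; also epsilon since the whole RHS is nullable.
decls : id contributes {id}.
From decls : stmts stmts decls: stmts, stmts, decls nullable, take FIRST(stmts) ∪ FIRST(stmts) ∪ FIRST(decls) = { -, ;, [, id }; also epsilon since the whole RHS is nullable.
Union: FIRST(decls) = { -, ;, [, id, epsilon }.

{ -, ;, [, id, epsilon }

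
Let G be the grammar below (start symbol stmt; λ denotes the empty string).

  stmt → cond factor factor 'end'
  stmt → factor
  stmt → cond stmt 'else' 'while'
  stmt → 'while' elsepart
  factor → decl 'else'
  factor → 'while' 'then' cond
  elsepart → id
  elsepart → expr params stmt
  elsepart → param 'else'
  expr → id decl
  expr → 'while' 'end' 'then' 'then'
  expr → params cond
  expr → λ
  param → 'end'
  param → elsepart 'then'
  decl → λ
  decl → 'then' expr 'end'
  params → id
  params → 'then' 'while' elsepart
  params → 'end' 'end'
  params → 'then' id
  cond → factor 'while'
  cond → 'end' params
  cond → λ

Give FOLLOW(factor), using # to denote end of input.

{ #, 'else', 'end', 'then', 'while', id }

In stmt → cond factor factor 'end': add FIRST(factor 'end') = { 'else', 'then', 'while' }.
In stmt → cond factor factor 'end': add FIRST('end') = { 'end' }.
In stmt → factor: factor is at the end, add FOLLOW(stmt) = { #, 'else', 'end', 'then', 'while', id }.
In cond → factor 'while': add FIRST('while') = { 'while' }.
Union: FOLLOW(factor) = { #, 'else', 'end', 'then', 'while', id }.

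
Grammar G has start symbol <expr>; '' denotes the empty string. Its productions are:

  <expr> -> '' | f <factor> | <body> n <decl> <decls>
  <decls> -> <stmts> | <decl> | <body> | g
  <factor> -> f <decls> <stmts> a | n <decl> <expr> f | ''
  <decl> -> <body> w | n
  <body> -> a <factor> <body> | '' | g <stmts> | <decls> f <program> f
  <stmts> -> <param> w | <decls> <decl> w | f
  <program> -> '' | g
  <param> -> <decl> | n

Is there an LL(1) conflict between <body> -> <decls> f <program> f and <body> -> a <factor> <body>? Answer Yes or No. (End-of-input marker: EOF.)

FIRST(<decls> f <program> f) = { a, f, g, n, w } and FIRST(a <factor> <body>) = { a }.
Both contain a, so the two alternatives are not disjoint — LL(1) conflict.

Yes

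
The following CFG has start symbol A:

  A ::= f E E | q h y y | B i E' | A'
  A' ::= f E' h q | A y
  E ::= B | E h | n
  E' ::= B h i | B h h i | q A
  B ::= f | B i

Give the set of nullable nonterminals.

{ } (none)

No nonterminal has an empty production or an RHS whose symbols are all nullable.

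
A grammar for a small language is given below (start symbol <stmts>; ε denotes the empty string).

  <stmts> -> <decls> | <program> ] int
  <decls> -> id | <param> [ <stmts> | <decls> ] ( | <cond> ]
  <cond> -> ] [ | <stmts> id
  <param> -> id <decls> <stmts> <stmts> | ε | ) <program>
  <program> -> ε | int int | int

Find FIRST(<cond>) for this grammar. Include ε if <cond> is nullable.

<cond> -> ] [ contributes {]}.
From <cond> -> <stmts> id: add FIRST(<stmts>) = { ), [, ], id, int }.
Union: FIRST(<cond>) = { ), [, ], id, int }.

{ ), [, ], id, int }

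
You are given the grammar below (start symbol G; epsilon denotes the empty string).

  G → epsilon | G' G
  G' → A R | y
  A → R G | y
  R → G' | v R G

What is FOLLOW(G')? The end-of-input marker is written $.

In G → G' G: add FIRST(G)\{epsilon} = { v, y }.
  Since G is nullable, also add FOLLOW(G) = { $, v, y }.
In R → G': G' is at the end, add FOLLOW(R) = { $, v, y }.
Union: FOLLOW(G') = { $, v, y }.

{ $, v, y }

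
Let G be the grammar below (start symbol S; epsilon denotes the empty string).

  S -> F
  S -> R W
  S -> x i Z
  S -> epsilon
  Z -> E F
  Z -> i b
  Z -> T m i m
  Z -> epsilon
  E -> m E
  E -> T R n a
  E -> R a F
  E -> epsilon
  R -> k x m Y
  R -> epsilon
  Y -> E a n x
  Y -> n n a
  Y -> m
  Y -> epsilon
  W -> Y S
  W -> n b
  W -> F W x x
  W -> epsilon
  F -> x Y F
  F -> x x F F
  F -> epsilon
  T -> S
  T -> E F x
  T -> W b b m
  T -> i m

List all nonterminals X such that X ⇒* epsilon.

Directly nullable (have an epsilon-production): S, Z, E, R, Y, W, F.
T -> S with every symbol nullable, so T is nullable.

{ E, F, R, S, T, W, Y, Z }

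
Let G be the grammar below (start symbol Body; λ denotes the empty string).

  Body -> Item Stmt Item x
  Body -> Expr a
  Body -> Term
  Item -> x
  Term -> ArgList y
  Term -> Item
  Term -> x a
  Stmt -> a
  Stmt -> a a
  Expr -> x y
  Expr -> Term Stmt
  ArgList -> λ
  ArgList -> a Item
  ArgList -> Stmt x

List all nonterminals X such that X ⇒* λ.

Directly nullable (have an λ-production): ArgList.
No other nonterminal has a production whose RHS symbols are all nullable.

{ ArgList }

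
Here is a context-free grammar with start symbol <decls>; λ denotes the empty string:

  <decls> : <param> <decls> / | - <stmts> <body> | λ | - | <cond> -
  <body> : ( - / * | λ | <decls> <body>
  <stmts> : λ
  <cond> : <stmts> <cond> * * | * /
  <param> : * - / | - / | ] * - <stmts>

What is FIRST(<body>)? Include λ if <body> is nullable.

{ (, *, -, ], λ }

<body> : ( - / * contributes {(}.
<body> : λ contributes λ.
From <body> : <decls> <body>: <decls>, <body> nullable, take FIRST(<decls>) ∪ FIRST(<body>) = { (, *, -, ] }; also λ since the whole RHS is nullable.
Union: FIRST(<body>) = { (, *, -, ], λ }.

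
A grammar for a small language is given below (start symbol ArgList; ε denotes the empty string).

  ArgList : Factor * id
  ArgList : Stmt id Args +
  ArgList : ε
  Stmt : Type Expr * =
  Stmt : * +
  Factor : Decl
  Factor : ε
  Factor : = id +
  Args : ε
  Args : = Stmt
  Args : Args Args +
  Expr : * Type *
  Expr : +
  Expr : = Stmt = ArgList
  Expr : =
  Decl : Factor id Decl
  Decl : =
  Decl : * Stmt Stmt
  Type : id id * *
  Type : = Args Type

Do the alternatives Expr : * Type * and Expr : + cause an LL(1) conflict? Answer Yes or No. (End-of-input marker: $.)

No

FIRST(* Type *) = { * } and FIRST(+) = { + }.
The FIRST sets are disjoint and neither alternative is nullable — no conflict.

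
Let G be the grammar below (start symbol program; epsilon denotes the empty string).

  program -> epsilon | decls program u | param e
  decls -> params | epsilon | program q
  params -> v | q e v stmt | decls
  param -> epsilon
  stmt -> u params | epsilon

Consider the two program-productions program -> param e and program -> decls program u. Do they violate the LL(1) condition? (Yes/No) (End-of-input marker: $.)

Yes

FIRST(param e) = { e } and FIRST(decls program u) = { e, q, u, v }.
Both contain e, so the two alternatives are not disjoint — LL(1) conflict.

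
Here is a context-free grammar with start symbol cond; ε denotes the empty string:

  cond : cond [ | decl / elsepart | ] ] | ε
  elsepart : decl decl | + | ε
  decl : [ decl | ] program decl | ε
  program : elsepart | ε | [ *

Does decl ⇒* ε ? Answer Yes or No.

decl has an ε-production, so decl ⇒ ε.

Yes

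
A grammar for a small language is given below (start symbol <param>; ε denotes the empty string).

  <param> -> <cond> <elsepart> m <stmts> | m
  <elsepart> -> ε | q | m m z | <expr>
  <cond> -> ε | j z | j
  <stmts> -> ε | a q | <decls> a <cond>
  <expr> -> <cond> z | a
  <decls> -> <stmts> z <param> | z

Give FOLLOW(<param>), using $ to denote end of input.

{ $, a }

<param> is the start symbol, so $ ∈ FOLLOW(<param>).
In <decls> -> <stmts> z <param>: <param> is at the end, add FOLLOW(<decls>) = { a }.
Union: FOLLOW(<param>) = { $, a }.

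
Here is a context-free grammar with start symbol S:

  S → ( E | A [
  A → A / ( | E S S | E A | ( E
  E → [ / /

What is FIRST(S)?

{ (, [ }

S → ( E contributes {(}.
From S → A [: add FIRST(A) = { (, [ }.
Union: FIRST(S) = { (, [ }.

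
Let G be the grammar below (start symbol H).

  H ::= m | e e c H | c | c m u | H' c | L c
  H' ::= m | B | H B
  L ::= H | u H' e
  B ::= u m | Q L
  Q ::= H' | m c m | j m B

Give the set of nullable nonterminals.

{ } (none)

No nonterminal has an empty production or an RHS whose symbols are all nullable.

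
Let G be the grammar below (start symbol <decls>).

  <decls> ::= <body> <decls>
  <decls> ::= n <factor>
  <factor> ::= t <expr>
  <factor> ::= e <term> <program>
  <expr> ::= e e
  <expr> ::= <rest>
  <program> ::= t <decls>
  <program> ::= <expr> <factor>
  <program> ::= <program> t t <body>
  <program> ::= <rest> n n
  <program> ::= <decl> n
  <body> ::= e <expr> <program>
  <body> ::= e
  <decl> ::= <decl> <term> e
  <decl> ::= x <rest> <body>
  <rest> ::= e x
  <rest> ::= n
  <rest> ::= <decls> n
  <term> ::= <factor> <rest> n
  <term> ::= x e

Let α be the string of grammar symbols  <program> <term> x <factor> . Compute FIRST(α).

Add FIRST(<program>) = { e, n, t, x }; <program> is not nullable, stop.

{ e, n, t, x }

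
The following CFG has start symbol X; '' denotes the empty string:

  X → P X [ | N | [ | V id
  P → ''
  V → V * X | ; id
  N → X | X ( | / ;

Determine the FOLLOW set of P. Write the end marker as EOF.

In X → P X [: add FIRST(X [) = { /, ;, [ }.
Union: FOLLOW(P) = { /, ;, [ }.

{ /, ;, [ }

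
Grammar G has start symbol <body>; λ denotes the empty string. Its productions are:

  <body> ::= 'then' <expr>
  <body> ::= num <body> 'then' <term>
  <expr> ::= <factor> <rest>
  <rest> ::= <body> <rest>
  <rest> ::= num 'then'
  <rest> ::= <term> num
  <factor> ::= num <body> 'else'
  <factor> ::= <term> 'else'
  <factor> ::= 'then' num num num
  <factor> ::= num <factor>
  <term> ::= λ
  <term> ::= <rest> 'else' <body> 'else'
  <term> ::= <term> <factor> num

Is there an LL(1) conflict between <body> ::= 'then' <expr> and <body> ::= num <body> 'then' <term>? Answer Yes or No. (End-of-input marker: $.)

No

FIRST('then' <expr>) = { 'then' } and FIRST(num <body> 'then' <term>) = { num }.
The FIRST sets are disjoint and neither alternative is nullable — no conflict.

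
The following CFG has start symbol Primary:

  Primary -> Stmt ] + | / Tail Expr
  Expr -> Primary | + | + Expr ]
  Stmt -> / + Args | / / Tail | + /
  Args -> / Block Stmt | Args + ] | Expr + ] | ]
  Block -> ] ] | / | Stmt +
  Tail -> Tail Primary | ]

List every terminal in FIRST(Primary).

From Primary -> Stmt ] +: add FIRST(Stmt) = { +, / }.
Primary -> / Tail Expr contributes {/}.
Union: FIRST(Primary) = { +, / }.

{ +, / }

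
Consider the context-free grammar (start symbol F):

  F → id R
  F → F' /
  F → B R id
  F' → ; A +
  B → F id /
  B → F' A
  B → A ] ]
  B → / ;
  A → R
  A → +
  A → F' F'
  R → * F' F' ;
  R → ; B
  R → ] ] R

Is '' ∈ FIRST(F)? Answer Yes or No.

No

No nonterminal in this grammar is nullable.
No production of F has an RHS whose symbols are all nullable, so F is not nullable.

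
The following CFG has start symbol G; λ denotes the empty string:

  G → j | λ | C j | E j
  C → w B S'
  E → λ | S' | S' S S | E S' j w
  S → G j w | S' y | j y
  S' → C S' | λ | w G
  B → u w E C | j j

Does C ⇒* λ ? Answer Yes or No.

No

Nullable nonterminals: E, G, S'.
No production of C has an RHS whose symbols are all nullable, so C is not nullable.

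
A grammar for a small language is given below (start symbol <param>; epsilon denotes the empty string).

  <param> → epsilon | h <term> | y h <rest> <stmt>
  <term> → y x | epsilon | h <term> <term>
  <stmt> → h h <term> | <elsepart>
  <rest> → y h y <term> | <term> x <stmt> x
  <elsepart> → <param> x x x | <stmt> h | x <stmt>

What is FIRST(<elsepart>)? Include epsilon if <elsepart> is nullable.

From <elsepart> → <param> x x x: <param> nullable, take FIRST(<param>) ∪ {x} = { h, x, y }.
From <elsepart> → <stmt> h: add FIRST(<stmt>) = { h, x, y }.
<elsepart> → x <stmt> contributes {x}.
Union: FIRST(<elsepart>) = { h, x, y }.

{ h, x, y }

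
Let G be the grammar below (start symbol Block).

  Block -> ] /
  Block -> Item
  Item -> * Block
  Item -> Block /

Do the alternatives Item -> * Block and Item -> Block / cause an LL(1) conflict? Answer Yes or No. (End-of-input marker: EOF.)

Yes

FIRST(* Block) = { * } and FIRST(Block /) = { *, ] }.
Both contain *, so the two alternatives are not disjoint — LL(1) conflict.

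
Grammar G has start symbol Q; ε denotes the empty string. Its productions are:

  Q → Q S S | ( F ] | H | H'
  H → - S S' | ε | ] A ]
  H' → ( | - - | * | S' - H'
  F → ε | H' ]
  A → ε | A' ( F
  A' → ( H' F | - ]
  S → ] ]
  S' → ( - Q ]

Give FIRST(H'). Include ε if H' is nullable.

{ (, *, - }

H' → ( contributes {(}.
H' → - - contributes {-}.
H' → * contributes {*}.
From H' → S' - H': add FIRST(S') = { ( }.
Union: FIRST(H') = { (, *, - }.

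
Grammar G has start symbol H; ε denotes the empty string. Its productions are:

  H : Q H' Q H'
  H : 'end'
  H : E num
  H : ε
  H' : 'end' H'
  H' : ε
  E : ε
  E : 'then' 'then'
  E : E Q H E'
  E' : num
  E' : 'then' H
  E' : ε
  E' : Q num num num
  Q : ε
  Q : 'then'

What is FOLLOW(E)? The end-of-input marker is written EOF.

{ 'end', 'then', num }

In H : E num: add FIRST(num) = { num }.
In E : E Q H E': add FIRST(Q H E')\{ε} = { 'end', 'then', num }.
  Since Q H E' is nullable, also add FOLLOW(E) = { 'end', 'then', num }.
Union: FOLLOW(E) = { 'end', 'then', num }.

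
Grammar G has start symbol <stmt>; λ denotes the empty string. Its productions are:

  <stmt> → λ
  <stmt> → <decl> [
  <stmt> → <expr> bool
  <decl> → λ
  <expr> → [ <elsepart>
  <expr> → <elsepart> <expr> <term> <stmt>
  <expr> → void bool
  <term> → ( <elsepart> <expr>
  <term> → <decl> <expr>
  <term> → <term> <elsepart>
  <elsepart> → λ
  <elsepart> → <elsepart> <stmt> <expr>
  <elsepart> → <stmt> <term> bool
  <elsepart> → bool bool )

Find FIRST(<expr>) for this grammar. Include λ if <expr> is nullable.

{ (, [, bool, void }

<expr> → [ <elsepart> contributes {[}.
From <expr> → <elsepart> <expr> <term> <stmt>: <elsepart> nullable, take FIRST(<elsepart>) ∪ FIRST(<expr>) = { (, [, bool, void }.
<expr> → void bool contributes {void}.
Union: FIRST(<expr>) = { (, [, bool, void }.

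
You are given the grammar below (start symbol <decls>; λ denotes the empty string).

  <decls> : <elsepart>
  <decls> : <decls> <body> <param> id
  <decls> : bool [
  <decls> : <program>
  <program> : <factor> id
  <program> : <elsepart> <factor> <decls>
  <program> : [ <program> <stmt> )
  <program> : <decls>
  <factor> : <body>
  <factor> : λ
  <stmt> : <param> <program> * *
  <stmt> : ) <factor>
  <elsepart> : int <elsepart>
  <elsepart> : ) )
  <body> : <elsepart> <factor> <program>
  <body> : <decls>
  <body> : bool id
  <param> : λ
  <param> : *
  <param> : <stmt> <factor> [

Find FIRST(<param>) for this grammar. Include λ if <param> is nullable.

{ ), *, [, bool, id, int, λ }

<param> : λ contributes λ.
<param> : * contributes {*}.
From <param> : <stmt> <factor> [: add FIRST(<stmt>) = { ), *, [, bool, id, int }.
Union: FIRST(<param>) = { ), *, [, bool, id, int, λ }.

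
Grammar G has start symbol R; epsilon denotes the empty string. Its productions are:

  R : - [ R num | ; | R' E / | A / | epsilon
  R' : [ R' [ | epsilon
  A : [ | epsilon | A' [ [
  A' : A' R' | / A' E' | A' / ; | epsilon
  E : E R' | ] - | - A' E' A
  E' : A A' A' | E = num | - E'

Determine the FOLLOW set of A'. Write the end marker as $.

In A : A' [ [: add FIRST([ [) = { [ }.
In A' : A' R': add FIRST(R')\{epsilon} = { [ }.
  Since R' is nullable, also add FOLLOW(A') = { -, /, =, [, ] }.
In A' : / A' E': add FIRST(E')\{epsilon} = { -, /, [, ] }.
  Since E' is nullable, also add FOLLOW(A') = { -, /, =, [, ] }.
In A' : A' / ;: add FIRST(/ ;) = { / }.
In E : - A' E' A: add FIRST(E' A)\{epsilon} = { -, /, [, ] }.
  Since E' A is nullable, also add FOLLOW(E) = { /, =, [ }.
In E' : A A' A': add FIRST(A')\{epsilon} = { /, [ }.
  Since A' is nullable, also add FOLLOW(E') = { -, /, =, [, ] }.
In E' : A A' A': A' is at the end, add FOLLOW(E') = { -, /, =, [, ] }.
Union: FOLLOW(A') = { -, /, =, [, ] }.

{ -, /, =, [, ] }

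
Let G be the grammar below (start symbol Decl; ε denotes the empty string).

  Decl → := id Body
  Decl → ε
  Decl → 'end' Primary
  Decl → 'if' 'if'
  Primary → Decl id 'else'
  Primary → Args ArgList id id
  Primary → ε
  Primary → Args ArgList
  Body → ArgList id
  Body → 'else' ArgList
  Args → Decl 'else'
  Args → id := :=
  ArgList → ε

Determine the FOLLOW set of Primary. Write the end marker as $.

{ $, 'else', id }

In Decl → 'end' Primary: Primary is at the end, add FOLLOW(Decl) = { $, 'else', id }.
Union: FOLLOW(Primary) = { $, 'else', id }.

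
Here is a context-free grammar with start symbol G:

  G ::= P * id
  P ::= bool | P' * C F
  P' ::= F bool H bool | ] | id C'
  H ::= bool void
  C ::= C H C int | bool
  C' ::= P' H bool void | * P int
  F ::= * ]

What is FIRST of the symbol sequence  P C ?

Add FIRST(P) = { *, ], bool, id }; P is not nullable, stop.

{ *, ], bool, id }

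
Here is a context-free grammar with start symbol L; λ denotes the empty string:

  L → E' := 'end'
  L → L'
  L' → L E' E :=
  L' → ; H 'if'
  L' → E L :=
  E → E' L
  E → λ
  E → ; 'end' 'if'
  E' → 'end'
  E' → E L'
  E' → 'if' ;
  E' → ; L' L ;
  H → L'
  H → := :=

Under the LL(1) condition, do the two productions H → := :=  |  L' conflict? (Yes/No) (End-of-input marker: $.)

FIRST(:= :=) = { := } and FIRST(L') = { 'end', 'if', ; }.
The FIRST sets are disjoint and neither alternative is nullable — no conflict.

No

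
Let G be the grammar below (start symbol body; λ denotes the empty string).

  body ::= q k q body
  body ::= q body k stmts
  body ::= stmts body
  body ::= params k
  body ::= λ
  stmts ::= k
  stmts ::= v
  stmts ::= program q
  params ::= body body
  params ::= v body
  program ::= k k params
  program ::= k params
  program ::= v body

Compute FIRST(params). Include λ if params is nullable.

From params ::= body body: body, body nullable, take FIRST(body) ∪ FIRST(body) = { k, q, v }; also λ since the whole RHS is nullable.
params ::= v body contributes {v}.
Union: FIRST(params) = { k, q, v, λ }.

{ k, q, v, λ }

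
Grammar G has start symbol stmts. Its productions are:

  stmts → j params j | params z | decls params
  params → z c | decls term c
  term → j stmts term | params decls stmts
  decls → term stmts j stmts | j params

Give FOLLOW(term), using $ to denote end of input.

{ c, j, z }

In params → decls term c: add FIRST(c) = { c }.
In term → j stmts term: term is at the end, add FOLLOW(term) = { c, j, z }.
In decls → term stmts j stmts: add FIRST(stmts j stmts) = { j, z }.
Union: FOLLOW(term) = { c, j, z }.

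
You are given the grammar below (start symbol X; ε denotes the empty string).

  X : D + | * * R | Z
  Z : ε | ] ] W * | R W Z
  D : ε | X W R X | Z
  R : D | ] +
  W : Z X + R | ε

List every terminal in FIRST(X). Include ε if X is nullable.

{ *, +, ], ε }

From X : D +: D nullable, take FIRST(D) ∪ {+} = { *, +, ] }.
X : * * R contributes {*}.
From X : Z: add FIRST(Z) = { *, +, ], ε } (including ε since Z is nullable).
Union: FIRST(X) = { *, +, ], ε }.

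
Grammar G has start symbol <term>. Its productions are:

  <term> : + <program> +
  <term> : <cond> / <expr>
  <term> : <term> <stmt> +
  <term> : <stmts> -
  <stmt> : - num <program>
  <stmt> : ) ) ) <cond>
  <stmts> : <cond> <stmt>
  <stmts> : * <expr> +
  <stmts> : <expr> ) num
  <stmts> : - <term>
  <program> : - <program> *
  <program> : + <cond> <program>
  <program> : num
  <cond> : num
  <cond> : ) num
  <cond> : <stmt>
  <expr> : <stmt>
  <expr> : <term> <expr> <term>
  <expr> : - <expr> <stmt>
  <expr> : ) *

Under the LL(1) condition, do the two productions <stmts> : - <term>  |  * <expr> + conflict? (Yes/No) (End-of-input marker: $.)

No

FIRST(- <term>) = { - } and FIRST(* <expr> +) = { * }.
The FIRST sets are disjoint and neither alternative is nullable — no conflict.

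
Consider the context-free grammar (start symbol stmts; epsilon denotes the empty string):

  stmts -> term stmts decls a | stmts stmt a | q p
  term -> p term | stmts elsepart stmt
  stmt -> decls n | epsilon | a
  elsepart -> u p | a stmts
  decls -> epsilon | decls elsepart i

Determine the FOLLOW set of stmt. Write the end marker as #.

{ a, p, q }

In stmts -> stmts stmt a: add FIRST(a) = { a }.
In term -> stmts elsepart stmt: stmt is at the end, add FOLLOW(term) = { p, q }.
Union: FOLLOW(stmt) = { a, p, q }.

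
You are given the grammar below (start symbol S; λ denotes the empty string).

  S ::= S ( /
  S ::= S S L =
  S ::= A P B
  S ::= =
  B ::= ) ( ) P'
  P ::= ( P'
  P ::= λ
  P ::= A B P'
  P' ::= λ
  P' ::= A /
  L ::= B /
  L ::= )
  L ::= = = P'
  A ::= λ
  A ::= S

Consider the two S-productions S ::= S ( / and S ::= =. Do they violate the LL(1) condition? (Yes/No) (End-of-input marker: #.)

FIRST(S ( /) = { (, ), = } and FIRST(=) = { = }.
Both contain =, so the two alternatives are not disjoint — LL(1) conflict.

Yes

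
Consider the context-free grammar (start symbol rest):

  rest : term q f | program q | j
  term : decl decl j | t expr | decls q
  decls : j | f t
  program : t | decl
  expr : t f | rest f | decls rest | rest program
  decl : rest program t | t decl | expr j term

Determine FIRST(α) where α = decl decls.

Add FIRST(decl) = { f, j, t }; decl is not nullable, stop.

{ f, j, t }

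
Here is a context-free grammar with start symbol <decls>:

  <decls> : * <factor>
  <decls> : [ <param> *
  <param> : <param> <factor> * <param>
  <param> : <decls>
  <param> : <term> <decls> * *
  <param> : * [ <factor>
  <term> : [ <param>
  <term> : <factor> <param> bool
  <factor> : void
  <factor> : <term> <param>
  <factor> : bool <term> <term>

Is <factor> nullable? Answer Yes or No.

No

No nonterminal in this grammar is nullable.
No production of <factor> has an RHS whose symbols are all nullable, so <factor> is not nullable.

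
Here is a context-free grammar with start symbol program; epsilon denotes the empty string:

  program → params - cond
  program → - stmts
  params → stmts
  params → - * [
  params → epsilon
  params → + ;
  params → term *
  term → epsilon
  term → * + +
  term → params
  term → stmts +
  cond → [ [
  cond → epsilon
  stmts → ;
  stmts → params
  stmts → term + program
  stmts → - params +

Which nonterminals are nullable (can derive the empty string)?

Directly nullable (have an epsilon-production): params, term, cond.
stmts → params with every symbol nullable, so stmts is nullable.
No other nonterminal has a production whose RHS symbols are all nullable.

{ cond, params, stmts, term }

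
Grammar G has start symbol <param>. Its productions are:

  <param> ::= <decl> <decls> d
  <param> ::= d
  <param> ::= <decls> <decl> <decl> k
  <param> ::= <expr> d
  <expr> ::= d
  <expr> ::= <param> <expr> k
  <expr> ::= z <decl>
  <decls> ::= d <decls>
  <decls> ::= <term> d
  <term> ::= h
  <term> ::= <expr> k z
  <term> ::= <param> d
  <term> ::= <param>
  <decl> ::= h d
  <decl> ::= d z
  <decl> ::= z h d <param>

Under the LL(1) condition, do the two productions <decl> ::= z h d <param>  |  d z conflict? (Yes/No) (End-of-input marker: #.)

FIRST(z h d <param>) = { z } and FIRST(d z) = { d }.
The FIRST sets are disjoint and neither alternative is nullable — no conflict.

No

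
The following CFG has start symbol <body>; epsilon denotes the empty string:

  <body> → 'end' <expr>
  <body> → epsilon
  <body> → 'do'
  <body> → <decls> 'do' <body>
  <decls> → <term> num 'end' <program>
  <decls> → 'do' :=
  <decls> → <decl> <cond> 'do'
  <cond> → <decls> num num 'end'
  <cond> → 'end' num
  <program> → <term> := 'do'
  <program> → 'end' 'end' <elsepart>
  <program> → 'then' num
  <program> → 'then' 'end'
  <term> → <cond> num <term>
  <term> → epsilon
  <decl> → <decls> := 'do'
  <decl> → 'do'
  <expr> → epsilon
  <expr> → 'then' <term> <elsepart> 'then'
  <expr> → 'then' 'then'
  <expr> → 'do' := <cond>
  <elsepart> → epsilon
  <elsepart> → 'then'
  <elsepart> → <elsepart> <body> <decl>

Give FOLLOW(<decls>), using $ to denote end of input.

{ 'do', :=, num }

In <body> → <decls> 'do' <body>: add FIRST('do' <body>) = { 'do' }.
In <cond> → <decls> num num 'end': add FIRST(num num 'end') = { num }.
In <decl> → <decls> := 'do': add FIRST(:= 'do') = { := }.
Union: FOLLOW(<decls>) = { 'do', :=, num }.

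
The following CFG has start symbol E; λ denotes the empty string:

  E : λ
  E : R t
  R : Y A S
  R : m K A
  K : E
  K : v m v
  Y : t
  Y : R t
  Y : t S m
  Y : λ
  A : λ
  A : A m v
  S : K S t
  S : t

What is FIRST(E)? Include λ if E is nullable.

{ m, t, v, λ }

E : λ contributes λ.
From E : R t: add FIRST(R) = { m, t, v }.
Union: FIRST(E) = { m, t, v, λ }.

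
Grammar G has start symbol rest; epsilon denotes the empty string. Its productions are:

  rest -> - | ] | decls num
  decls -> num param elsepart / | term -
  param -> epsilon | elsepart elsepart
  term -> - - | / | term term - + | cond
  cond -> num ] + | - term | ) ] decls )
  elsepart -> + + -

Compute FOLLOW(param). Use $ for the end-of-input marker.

In decls -> num param elsepart /: add FIRST(elsepart /) = { + }.
Union: FOLLOW(param) = { + }.

{ + }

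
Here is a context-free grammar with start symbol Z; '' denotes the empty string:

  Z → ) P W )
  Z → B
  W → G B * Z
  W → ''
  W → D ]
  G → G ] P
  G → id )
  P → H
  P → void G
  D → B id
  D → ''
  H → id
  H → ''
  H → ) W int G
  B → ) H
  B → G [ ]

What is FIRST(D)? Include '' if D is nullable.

From D → B id: add FIRST(B) = { ), id }.
D → '' contributes ''.
Union: FIRST(D) = { ), id, '' }.

{ ), id, '' }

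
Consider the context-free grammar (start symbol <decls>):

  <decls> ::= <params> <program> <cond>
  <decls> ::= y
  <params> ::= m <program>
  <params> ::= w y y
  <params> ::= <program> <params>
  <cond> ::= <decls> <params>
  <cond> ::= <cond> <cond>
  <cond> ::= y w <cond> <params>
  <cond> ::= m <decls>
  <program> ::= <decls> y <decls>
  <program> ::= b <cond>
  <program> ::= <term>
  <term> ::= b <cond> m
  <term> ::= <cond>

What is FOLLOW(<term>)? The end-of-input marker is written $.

In <program> ::= <term>: <term> is at the end, add FOLLOW(<program>) = { $, b, m, w, y }.
Union: FOLLOW(<term>) = { $, b, m, w, y }.

{ $, b, m, w, y }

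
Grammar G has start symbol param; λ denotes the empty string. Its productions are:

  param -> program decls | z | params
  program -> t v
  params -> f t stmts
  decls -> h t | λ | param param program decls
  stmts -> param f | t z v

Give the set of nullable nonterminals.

{ decls }

Directly nullable (have an λ-production): decls.
No other nonterminal has a production whose RHS symbols are all nullable.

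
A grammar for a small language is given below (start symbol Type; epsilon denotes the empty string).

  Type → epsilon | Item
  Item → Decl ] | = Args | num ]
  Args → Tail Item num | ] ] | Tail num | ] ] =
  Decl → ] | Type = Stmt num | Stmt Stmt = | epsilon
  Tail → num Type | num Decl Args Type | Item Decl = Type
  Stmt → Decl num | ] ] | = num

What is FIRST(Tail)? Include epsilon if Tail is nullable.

{ =, ], num }

Tail → num Type contributes {num}.
Tail → num Decl Args Type contributes {num}.
From Tail → Item Decl = Type: add FIRST(Item) = { =, ], num }.
Union: FIRST(Tail) = { =, ], num }.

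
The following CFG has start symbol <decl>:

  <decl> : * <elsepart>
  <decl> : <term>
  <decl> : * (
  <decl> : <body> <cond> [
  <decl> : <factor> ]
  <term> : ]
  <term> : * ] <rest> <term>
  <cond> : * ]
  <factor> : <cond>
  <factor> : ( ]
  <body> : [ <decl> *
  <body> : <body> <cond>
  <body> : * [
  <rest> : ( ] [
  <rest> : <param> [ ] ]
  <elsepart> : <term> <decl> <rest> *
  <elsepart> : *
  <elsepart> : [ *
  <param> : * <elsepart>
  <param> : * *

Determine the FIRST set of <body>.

<body> : [ <decl> * contributes {[}.
From <body> : <body> <cond>: add FIRST(<body>) = { *, [ }.
<body> : * [ contributes {*}.
Union: FIRST(<body>) = { *, [ }.

{ *, [ }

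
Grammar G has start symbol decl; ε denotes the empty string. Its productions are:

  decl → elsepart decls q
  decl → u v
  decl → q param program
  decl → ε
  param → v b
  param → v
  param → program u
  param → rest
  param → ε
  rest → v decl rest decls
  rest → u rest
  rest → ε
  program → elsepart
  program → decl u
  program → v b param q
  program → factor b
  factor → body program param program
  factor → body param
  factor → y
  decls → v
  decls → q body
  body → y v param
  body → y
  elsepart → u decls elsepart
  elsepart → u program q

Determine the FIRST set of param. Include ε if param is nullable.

{ q, u, v, y, ε }

param → v b contributes {v}.
param → v contributes {v}.
From param → program u: add FIRST(program) = { q, u, v, y }.
From param → rest: add FIRST(rest) = { u, v, ε } (including ε since rest is nullable).
param → ε contributes ε.
Union: FIRST(param) = { q, u, v, y, ε }.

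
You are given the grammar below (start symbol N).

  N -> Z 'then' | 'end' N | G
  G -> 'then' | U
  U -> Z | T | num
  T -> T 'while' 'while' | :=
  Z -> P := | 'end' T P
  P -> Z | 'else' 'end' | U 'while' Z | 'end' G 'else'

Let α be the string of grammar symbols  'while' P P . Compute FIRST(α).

'while' is a terminal; add {'while'} and stop.

{ 'while' }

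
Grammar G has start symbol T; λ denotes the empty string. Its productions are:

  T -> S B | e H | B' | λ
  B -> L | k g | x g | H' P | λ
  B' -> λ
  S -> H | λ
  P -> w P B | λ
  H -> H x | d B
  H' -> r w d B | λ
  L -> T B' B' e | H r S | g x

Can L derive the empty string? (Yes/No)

Nullable nonterminals: B, B', H', P, S, T.
No production of L has an RHS whose symbols are all nullable, so L is not nullable.

No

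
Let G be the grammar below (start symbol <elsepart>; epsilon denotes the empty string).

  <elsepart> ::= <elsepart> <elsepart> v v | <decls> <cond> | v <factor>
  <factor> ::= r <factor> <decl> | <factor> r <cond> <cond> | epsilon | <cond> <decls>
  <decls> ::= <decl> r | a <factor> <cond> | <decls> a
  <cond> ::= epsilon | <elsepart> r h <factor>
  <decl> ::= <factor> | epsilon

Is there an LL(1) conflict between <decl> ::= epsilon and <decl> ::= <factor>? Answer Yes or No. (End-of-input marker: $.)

Yes

FIRST(epsilon) = { epsilon } and FIRST(<factor>) = { a, r, v, epsilon }.
Both alternatives are nullable, violating the LL(1) condition.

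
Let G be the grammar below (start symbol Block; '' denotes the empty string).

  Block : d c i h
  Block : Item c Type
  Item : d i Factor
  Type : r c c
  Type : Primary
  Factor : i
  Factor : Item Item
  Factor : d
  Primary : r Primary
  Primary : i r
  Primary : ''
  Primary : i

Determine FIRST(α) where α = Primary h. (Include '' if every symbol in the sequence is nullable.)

{ h, i, r }

Add FIRST(Primary)\{''} = { i, r }; Primary is nullable, continue.
h is a terminal; add {h} and stop.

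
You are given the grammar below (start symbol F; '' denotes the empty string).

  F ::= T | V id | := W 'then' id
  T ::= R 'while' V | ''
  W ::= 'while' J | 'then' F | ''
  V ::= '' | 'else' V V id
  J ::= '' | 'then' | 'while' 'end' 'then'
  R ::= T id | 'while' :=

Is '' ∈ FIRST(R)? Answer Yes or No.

No

Nullable nonterminals: F, J, T, V, W.
No production of R has an RHS whose symbols are all nullable, so R is not nullable.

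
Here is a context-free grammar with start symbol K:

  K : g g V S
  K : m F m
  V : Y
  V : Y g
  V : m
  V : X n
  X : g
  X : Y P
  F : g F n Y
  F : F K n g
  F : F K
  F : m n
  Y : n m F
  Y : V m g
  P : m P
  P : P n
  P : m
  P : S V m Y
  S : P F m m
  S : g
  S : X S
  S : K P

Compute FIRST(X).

X : g contributes {g}.
From X : Y P: add FIRST(Y) = { g, m, n }.
Union: FIRST(X) = { g, m, n }.

{ g, m, n }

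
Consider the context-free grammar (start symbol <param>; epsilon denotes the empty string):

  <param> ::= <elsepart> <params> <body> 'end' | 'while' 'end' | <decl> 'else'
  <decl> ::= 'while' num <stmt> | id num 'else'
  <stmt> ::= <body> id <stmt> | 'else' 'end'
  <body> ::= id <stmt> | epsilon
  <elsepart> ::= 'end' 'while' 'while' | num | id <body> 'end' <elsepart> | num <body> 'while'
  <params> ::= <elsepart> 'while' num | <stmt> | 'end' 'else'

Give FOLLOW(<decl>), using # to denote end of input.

{ 'else' }

In <param> ::= <decl> 'else': add FIRST('else') = { 'else' }.
Union: FOLLOW(<decl>) = { 'else' }.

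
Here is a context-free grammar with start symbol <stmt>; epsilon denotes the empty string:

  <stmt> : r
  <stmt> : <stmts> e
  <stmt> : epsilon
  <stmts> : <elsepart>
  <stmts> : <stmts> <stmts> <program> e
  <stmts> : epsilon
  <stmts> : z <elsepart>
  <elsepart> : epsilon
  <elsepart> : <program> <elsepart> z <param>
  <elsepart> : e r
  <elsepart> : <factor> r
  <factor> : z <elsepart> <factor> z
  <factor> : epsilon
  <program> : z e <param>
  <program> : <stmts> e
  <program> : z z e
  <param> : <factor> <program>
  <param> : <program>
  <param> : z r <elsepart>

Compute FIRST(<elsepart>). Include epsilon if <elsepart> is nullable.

<elsepart> : epsilon contributes epsilon.
From <elsepart> : <program> <elsepart> z <param>: add FIRST(<program>) = { e, r, z }.
<elsepart> : e r contributes {e}.
From <elsepart> : <factor> r: <factor> nullable, take FIRST(<factor>) ∪ {r} = { r, z }.
Union: FIRST(<elsepart>) = { e, r, z, epsilon }.

{ e, r, z, epsilon }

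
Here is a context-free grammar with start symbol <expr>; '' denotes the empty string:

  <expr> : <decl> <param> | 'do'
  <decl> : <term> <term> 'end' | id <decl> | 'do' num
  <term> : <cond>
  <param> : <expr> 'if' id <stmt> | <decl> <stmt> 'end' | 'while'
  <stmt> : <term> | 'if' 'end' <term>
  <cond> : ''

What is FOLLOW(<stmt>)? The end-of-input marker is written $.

{ $, 'end', 'if' }

In <param> : <expr> 'if' id <stmt>: <stmt> is at the end, add FOLLOW(<param>) = { $, 'if' }.
In <param> : <decl> <stmt> 'end': add FIRST('end') = { 'end' }.
Union: FOLLOW(<stmt>) = { $, 'end', 'if' }.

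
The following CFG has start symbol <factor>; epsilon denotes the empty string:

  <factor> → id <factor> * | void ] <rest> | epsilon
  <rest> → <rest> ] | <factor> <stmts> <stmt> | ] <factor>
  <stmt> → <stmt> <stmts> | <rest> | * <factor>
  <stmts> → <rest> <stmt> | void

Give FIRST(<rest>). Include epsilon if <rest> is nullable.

{ ], id, void }

From <rest> → <rest> ]: add FIRST(<rest>) = { ], id, void }.
From <rest> → <factor> <stmts> <stmt>: <factor> nullable, take FIRST(<factor>) ∪ FIRST(<stmts>) = { ], id, void }.
<rest> → ] <factor> contributes {]}.
Union: FIRST(<rest>) = { ], id, void }.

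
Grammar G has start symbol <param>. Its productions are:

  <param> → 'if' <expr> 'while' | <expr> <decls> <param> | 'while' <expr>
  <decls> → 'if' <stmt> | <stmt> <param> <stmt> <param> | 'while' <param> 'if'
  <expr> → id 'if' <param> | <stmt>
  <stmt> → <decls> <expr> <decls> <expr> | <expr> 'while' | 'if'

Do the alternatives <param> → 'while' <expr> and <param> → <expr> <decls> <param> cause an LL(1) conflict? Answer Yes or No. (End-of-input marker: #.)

Yes

FIRST('while' <expr>) = { 'while' } and FIRST(<expr> <decls> <param>) = { 'if', 'while', id }.
Both contain 'while', so the two alternatives are not disjoint — LL(1) conflict.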